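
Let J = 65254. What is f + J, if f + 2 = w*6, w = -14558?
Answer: -22096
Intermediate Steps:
f = -87350 (f = -2 - 14558*6 = -2 - 87348 = -87350)
f + J = -87350 + 65254 = -22096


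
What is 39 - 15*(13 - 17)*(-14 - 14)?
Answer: -1641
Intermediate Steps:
39 - 15*(13 - 17)*(-14 - 14) = 39 - (-60)*(-28) = 39 - 15*112 = 39 - 1680 = -1641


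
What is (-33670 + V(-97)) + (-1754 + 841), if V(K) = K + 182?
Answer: -34498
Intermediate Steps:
V(K) = 182 + K
(-33670 + V(-97)) + (-1754 + 841) = (-33670 + (182 - 97)) + (-1754 + 841) = (-33670 + 85) - 913 = -33585 - 913 = -34498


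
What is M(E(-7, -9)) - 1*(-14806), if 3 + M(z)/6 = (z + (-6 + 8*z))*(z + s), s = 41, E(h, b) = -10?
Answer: -3068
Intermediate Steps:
M(z) = -18 + 6*(-6 + 9*z)*(41 + z) (M(z) = -18 + 6*((z + (-6 + 8*z))*(z + 41)) = -18 + 6*((-6 + 9*z)*(41 + z)) = -18 + 6*(-6 + 9*z)*(41 + z))
M(E(-7, -9)) - 1*(-14806) = (-1494 + 54*(-10)² + 2178*(-10)) - 1*(-14806) = (-1494 + 54*100 - 21780) + 14806 = (-1494 + 5400 - 21780) + 14806 = -17874 + 14806 = -3068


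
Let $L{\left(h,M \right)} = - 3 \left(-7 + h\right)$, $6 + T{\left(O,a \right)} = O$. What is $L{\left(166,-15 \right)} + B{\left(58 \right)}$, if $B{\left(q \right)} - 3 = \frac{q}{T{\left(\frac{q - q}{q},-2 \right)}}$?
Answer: $- \frac{1451}{3} \approx -483.67$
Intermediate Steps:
$T{\left(O,a \right)} = -6 + O$
$L{\left(h,M \right)} = 21 - 3 h$
$B{\left(q \right)} = 3 - \frac{q}{6}$ ($B{\left(q \right)} = 3 + \frac{q}{-6 + \frac{q - q}{q}} = 3 + \frac{q}{-6 + \frac{0}{q}} = 3 + \frac{q}{-6 + 0} = 3 + \frac{q}{-6} = 3 + q \left(- \frac{1}{6}\right) = 3 - \frac{q}{6}$)
$L{\left(166,-15 \right)} + B{\left(58 \right)} = \left(21 - 498\right) + \left(3 - \frac{29}{3}\right) = -477 - \frac{20}{3} = - \frac{1451}{3}$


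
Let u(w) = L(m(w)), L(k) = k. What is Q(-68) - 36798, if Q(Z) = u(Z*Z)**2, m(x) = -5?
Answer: -36773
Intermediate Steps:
u(w) = -5
Q(Z) = 25 (Q(Z) = (-5)**2 = 25)
Q(-68) - 36798 = 25 - 36798 = -36773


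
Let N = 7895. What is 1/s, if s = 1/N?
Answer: 7895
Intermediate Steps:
s = 1/7895 ≈ 0.00012666
1/s = 1/(1/7895) = 7895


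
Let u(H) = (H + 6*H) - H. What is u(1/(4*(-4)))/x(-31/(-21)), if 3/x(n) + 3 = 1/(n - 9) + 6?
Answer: -453/1264 ≈ -0.35839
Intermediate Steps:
u(H) = 6*H (u(H) = 7*H - H = 6*H)
x(n) = 3/(3 + 1/(-9 + n)) (x(n) = 3/(-3 + (1/(n - 9) + 6)) = 3/(-3 + (1/(-9 + n) + 6)) = 3/(-3 + (6 + 1/(-9 + n))) = 3/(3 + 1/(-9 + n)))
u(1/(4*(-4)))/x(-31/(-21)) = (6/((4*(-4))))/((3*(-9 - 31/(-21))/(-26 + 3*(-31/(-21))))) = (6/(-16))/((3*(-9 - 31*(-1/21))/(-26 + 3*(-31*(-1/21))))) = (6*(-1/16))/((3*(-9 + 31/21)/(-26 + 3*(31/21)))) = -3/(8*(3*(-158/21)/(-26 + 31/7))) = -3/(8*(3*(-158/21)/(-151/7))) = -3/(8*(3*(-7/151)*(-158/21))) = -3/(8*158/151) = -3/8*151/158 = -453/1264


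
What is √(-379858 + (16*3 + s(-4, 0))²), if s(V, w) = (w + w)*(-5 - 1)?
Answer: I*√377554 ≈ 614.45*I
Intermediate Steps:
s(V, w) = -12*w (s(V, w) = (2*w)*(-6) = -12*w)
√(-379858 + (16*3 + s(-4, 0))²) = √(-379858 + (16*3 - 12*0)²) = √(-379858 + (48 + 0)²) = √(-379858 + 48²) = √(-379858 + 2304) = √(-377554) = I*√377554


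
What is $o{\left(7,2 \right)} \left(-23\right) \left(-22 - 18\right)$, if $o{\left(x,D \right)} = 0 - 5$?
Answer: $-4600$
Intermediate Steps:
$o{\left(x,D \right)} = -5$ ($o{\left(x,D \right)} = 0 - 5 = -5$)
$o{\left(7,2 \right)} \left(-23\right) \left(-22 - 18\right) = \left(-5\right) \left(-23\right) \left(-22 - 18\right) = 115 \left(-22 - 18\right) = 115 \left(-40\right) = -4600$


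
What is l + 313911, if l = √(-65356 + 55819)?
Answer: 313911 + 17*I*√33 ≈ 3.1391e+5 + 97.658*I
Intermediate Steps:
l = 17*I*√33 (l = √(-9537) = 17*I*√33 ≈ 97.658*I)
l + 313911 = 17*I*√33 + 313911 = 313911 + 17*I*√33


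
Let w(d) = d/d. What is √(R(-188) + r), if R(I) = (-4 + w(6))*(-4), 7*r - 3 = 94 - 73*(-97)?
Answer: √50834/7 ≈ 32.209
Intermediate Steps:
w(d) = 1
r = 7178/7 (r = 3/7 + (94 - 73*(-97))/7 = 3/7 + (94 + 7081)/7 = 3/7 + (⅐)*7175 = 3/7 + 1025 = 7178/7 ≈ 1025.4)
R(I) = 12 (R(I) = (-4 + 1)*(-4) = -3*(-4) = 12)
√(R(-188) + r) = √(12 + 7178/7) = √(7262/7) = √50834/7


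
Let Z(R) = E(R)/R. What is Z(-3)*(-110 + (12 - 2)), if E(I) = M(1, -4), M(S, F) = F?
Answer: -400/3 ≈ -133.33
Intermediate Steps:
E(I) = -4
Z(R) = -4/R
Z(-3)*(-110 + (12 - 2)) = (-4/(-3))*(-110 + (12 - 2)) = (-4*(-1/3))*(-110 + 10) = (4/3)*(-100) = -400/3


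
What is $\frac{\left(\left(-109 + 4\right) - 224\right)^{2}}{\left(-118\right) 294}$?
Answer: $- \frac{2209}{708} \approx -3.1201$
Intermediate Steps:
$\frac{\left(\left(-109 + 4\right) - 224\right)^{2}}{\left(-118\right) 294} = \frac{\left(-105 - 224\right)^{2}}{-34692} = \left(-329\right)^{2} \left(- \frac{1}{34692}\right) = 108241 \left(- \frac{1}{34692}\right) = - \frac{2209}{708}$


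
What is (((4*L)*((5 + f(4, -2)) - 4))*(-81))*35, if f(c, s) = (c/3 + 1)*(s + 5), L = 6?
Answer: -544320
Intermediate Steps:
f(c, s) = (1 + c/3)*(5 + s) (f(c, s) = (c*(⅓) + 1)*(5 + s) = (c/3 + 1)*(5 + s) = (1 + c/3)*(5 + s))
(((4*L)*((5 + f(4, -2)) - 4))*(-81))*35 = (((4*6)*((5 + (5 - 2 + (5/3)*4 + (⅓)*4*(-2))) - 4))*(-81))*35 = ((24*((5 + (5 - 2 + 20/3 - 8/3)) - 4))*(-81))*35 = ((24*((5 + 7) - 4))*(-81))*35 = ((24*(12 - 4))*(-81))*35 = ((24*8)*(-81))*35 = (192*(-81))*35 = -15552*35 = -544320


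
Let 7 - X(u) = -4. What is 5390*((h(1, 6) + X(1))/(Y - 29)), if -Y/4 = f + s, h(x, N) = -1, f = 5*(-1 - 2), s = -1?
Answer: 1540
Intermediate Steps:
f = -15 (f = 5*(-3) = -15)
X(u) = 11 (X(u) = 7 - 1*(-4) = 7 + 4 = 11)
Y = 64 (Y = -4*(-15 - 1) = -4*(-16) = 64)
5390*((h(1, 6) + X(1))/(Y - 29)) = 5390*((-1 + 11)/(64 - 29)) = 5390*(10/35) = 5390*(10*(1/35)) = 5390*(2/7) = 1540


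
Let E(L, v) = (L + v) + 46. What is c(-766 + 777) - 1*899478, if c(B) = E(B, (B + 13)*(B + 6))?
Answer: -899013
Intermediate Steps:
E(L, v) = 46 + L + v
c(B) = 46 + B + (6 + B)*(13 + B) (c(B) = 46 + B + (B + 13)*(B + 6) = 46 + B + (13 + B)*(6 + B) = 46 + B + (6 + B)*(13 + B))
c(-766 + 777) - 1*899478 = (124 + (-766 + 777)² + 20*(-766 + 777)) - 1*899478 = (124 + 11² + 20*11) - 899478 = (124 + 121 + 220) - 899478 = 465 - 899478 = -899013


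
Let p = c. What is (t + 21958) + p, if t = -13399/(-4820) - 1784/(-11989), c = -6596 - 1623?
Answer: 794104557711/57786980 ≈ 13742.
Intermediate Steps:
c = -8219
p = -8219
t = 169239491/57786980 (t = -13399*(-1/4820) - 1784*(-1/11989) = 13399/4820 + 1784/11989 = 169239491/57786980 ≈ 2.9287)
(t + 21958) + p = (169239491/57786980 + 21958) - 8219 = 1269055746331/57786980 - 8219 = 794104557711/57786980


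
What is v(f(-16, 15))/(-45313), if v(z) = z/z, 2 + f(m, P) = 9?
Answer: -1/45313 ≈ -2.2069e-5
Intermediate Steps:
f(m, P) = 7 (f(m, P) = -2 + 9 = 7)
v(z) = 1
v(f(-16, 15))/(-45313) = 1/(-45313) = 1*(-1/45313) = -1/45313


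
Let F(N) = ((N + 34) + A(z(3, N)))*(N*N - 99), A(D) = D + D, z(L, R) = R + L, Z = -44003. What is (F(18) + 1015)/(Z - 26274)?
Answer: -715/2267 ≈ -0.31539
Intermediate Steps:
z(L, R) = L + R
A(D) = 2*D
F(N) = (-99 + N²)*(40 + 3*N) (F(N) = ((N + 34) + 2*(3 + N))*(N*N - 99) = ((34 + N) + (6 + 2*N))*(N² - 99) = (40 + 3*N)*(-99 + N²) = (-99 + N²)*(40 + 3*N))
(F(18) + 1015)/(Z - 26274) = ((-3960 - 297*18 + 3*18³ + 40*18²) + 1015)/(-44003 - 26274) = ((-3960 - 5346 + 3*5832 + 40*324) + 1015)/(-70277) = ((-3960 - 5346 + 17496 + 12960) + 1015)*(-1/70277) = (21150 + 1015)*(-1/70277) = 22165*(-1/70277) = -715/2267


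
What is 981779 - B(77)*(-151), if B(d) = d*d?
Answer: 1877058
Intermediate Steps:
B(d) = d**2
981779 - B(77)*(-151) = 981779 - 77**2*(-151) = 981779 - 5929*(-151) = 981779 - 1*(-895279) = 981779 + 895279 = 1877058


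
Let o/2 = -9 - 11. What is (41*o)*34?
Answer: -55760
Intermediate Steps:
o = -40 (o = 2*(-9 - 11) = 2*(-20) = -40)
(41*o)*34 = (41*(-40))*34 = -1640*34 = -55760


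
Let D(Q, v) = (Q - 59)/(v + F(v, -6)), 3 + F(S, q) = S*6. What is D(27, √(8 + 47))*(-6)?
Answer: 288/1343 + 672*√55/1343 ≈ 3.9253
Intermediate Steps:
F(S, q) = -3 + 6*S (F(S, q) = -3 + S*6 = -3 + 6*S)
D(Q, v) = (-59 + Q)/(-3 + 7*v) (D(Q, v) = (Q - 59)/(v + (-3 + 6*v)) = (-59 + Q)/(-3 + 7*v))
D(27, √(8 + 47))*(-6) = ((-59 + 27)/(-3 + 7*√(8 + 47)))*(-6) = (-32/(-3 + 7*√55))*(-6) = -32/(-3 + 7*√55)*(-6) = 192/(-3 + 7*√55)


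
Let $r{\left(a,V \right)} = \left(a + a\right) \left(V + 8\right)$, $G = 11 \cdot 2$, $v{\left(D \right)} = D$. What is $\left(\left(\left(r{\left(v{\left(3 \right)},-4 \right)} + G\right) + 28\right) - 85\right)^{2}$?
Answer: $121$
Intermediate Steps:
$G = 22$
$r{\left(a,V \right)} = 2 a \left(8 + V\right)$
$\left(\left(\left(r{\left(v{\left(3 \right)},-4 \right)} + G\right) + 28\right) - 85\right)^{2} = \left(\left(\left(2 \cdot 3 \left(8 - 4\right) + 22\right) + 28\right) - 85\right)^{2} = \left(\left(\left(2 \cdot 3 \cdot 4 + 22\right) + 28\right) - 85\right)^{2} = \left(\left(\left(24 + 22\right) + 28\right) - 85\right)^{2} = \left(\left(46 + 28\right) - 85\right)^{2} = \left(74 - 85\right)^{2} = \left(-11\right)^{2} = 121$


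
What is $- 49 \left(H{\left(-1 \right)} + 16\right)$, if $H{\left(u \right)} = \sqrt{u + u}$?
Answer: $-784 - 49 i \sqrt{2} \approx -784.0 - 69.297 i$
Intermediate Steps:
$H{\left(u \right)} = \sqrt{2} \sqrt{u}$ ($H{\left(u \right)} = \sqrt{2 u} = \sqrt{2} \sqrt{u}$)
$- 49 \left(H{\left(-1 \right)} + 16\right) = - 49 \left(\sqrt{2} \sqrt{-1} + 16\right) = - 49 \left(\sqrt{2} i + 16\right) = - 49 \left(i \sqrt{2} + 16\right) = - 49 \left(16 + i \sqrt{2}\right) = -784 - 49 i \sqrt{2}$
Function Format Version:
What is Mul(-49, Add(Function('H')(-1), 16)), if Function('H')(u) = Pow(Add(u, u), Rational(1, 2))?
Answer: Add(-784, Mul(-49, I, Pow(2, Rational(1, 2)))) ≈ Add(-784.00, Mul(-69.297, I))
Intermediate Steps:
Function('H')(u) = Mul(Pow(2, Rational(1, 2)), Pow(u, Rational(1, 2))) (Function('H')(u) = Pow(Mul(2, u), Rational(1, 2)) = Mul(Pow(2, Rational(1, 2)), Pow(u, Rational(1, 2))))
Mul(-49, Add(Function('H')(-1), 16)) = Mul(-49, Add(Mul(Pow(2, Rational(1, 2)), Pow(-1, Rational(1, 2))), 16)) = Mul(-49, Add(Mul(Pow(2, Rational(1, 2)), I), 16)) = Mul(-49, Add(Mul(I, Pow(2, Rational(1, 2))), 16)) = Mul(-49, Add(16, Mul(I, Pow(2, Rational(1, 2))))) = Add(-784, Mul(-49, I, Pow(2, Rational(1, 2))))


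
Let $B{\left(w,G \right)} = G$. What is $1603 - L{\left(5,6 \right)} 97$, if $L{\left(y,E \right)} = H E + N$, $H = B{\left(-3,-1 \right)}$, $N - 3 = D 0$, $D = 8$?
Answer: $1894$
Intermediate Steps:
$N = 3$ ($N = 3 + 8 \cdot 0 = 3 + 0 = 3$)
$H = -1$
$L{\left(y,E \right)} = 3 - E$ ($L{\left(y,E \right)} = - E + 3 = 3 - E$)
$1603 - L{\left(5,6 \right)} 97 = 1603 - \left(3 - 6\right) 97 = 1603 - \left(-3\right) 97 = 1603 - -291 = 1603 + 291 = 1894$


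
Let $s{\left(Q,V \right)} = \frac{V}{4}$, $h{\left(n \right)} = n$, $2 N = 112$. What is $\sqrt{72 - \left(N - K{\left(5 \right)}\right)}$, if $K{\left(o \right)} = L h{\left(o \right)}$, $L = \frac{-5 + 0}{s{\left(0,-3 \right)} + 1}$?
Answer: $2 i \sqrt{21} \approx 9.1651 i$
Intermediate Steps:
$N = 56$ ($N = \frac{1}{2} \cdot 112 = 56$)
$s{\left(Q,V \right)} = \frac{V}{4}$ ($s{\left(Q,V \right)} = V \frac{1}{4} = \frac{V}{4}$)
$L = -20$ ($L = \frac{-5 + 0}{\frac{1}{4} \left(-3\right) + 1} = - \frac{5}{- \frac{3}{4} + 1} = - 5 \frac{1}{\frac{1}{4}} = \left(-5\right) 4 = -20$)
$K{\left(o \right)} = - 20 o$
$\sqrt{72 - \left(N - K{\left(5 \right)}\right)} = \sqrt{72 - 156} = \sqrt{-84} = 2 i \sqrt{21}$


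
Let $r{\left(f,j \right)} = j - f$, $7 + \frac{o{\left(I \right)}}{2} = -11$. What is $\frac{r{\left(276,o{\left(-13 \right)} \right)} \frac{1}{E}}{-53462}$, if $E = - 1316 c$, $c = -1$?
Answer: $\frac{39}{8794499} \approx 4.4346 \cdot 10^{-6}$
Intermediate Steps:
$o{\left(I \right)} = -36$ ($o{\left(I \right)} = -14 + 2 \left(-11\right) = -14 - 22 = -36$)
$E = 1316$ ($E = \left(-1316\right) \left(-1\right) = 1316$)
$\frac{r{\left(276,o{\left(-13 \right)} \right)} \frac{1}{E}}{-53462} = \frac{\left(-36 - 276\right) \frac{1}{1316}}{-53462} = \left(-36 - 276\right) \frac{1}{1316} \left(- \frac{1}{53462}\right) = \left(-312\right) \frac{1}{1316} \left(- \frac{1}{53462}\right) = \left(- \frac{78}{329}\right) \left(- \frac{1}{53462}\right) = \frac{39}{8794499}$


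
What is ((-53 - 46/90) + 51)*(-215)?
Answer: 4859/9 ≈ 539.89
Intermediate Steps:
((-53 - 46/90) + 51)*(-215) = ((-53 - 46*1/90) + 51)*(-215) = ((-53 - 23/45) + 51)*(-215) = (-2408/45 + 51)*(-215) = -113/45*(-215) = 4859/9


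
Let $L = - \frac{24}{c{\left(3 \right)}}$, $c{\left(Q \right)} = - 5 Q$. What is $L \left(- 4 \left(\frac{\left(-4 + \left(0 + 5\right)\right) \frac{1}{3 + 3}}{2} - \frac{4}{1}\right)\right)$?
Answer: $\frac{376}{15} \approx 25.067$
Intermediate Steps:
$L = \frac{8}{5}$ ($L = - \frac{24}{\left(-5\right) 3} = - \frac{24}{-15} = \left(-24\right) \left(- \frac{1}{15}\right) = \frac{8}{5} \approx 1.6$)
$L \left(- 4 \left(\frac{\left(-4 + \left(0 + 5\right)\right) \frac{1}{3 + 3}}{2} - \frac{4}{1}\right)\right) = \frac{8 \left(- 4 \left(\frac{\left(-4 + \left(0 + 5\right)\right) \frac{1}{3 + 3}}{2} - \frac{4}{1}\right)\right)}{5} = \frac{8 \left(- 4 \left(\frac{-4 + 5}{6} \cdot \frac{1}{2} - 4\right)\right)}{5} = \frac{8 \left(- 4 \left(1 \cdot \frac{1}{6} \cdot \frac{1}{2} - 4\right)\right)}{5} = \frac{8 \left(- 4 \left(\frac{1}{6} \cdot \frac{1}{2} - 4\right)\right)}{5} = \frac{8 \left(- 4 \left(\frac{1}{12} - 4\right)\right)}{5} = \frac{8 \left(\left(-4\right) \left(- \frac{47}{12}\right)\right)}{5} = \frac{8}{5} \cdot \frac{47}{3} = \frac{376}{15}$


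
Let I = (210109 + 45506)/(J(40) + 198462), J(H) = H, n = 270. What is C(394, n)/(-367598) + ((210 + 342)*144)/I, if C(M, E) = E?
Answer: 966692481717933/15660593795 ≈ 61728.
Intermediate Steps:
I = 255615/198502 (I = (210109 + 45506)/(40 + 198462) = 255615/198502 ≈ 1.2877)
C(394, n)/(-367598) + ((210 + 342)*144)/I = 270/(-367598) + ((210 + 342)*144)/(255615/198502) = 270*(-1/367598) + (552*144)*(198502/255615) = -135/183799 + 79488*(198502/255615) = -135/183799 + 5259508992/85205 = 966692481717933/15660593795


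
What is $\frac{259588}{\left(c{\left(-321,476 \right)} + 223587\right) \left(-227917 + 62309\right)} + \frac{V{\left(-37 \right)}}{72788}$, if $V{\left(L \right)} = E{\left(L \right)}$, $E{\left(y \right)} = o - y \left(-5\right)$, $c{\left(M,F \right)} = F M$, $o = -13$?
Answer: $- \frac{82260931}{29996280543} \approx -0.0027424$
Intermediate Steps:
$E{\left(y \right)} = -13 + 5 y$ ($E{\left(y \right)} = -13 - y \left(-5\right) = -13 - - 5 y = -13 + 5 y$)
$V{\left(L \right)} = -13 + 5 L$
$\frac{259588}{\left(c{\left(-321,476 \right)} + 223587\right) \left(-227917 + 62309\right)} + \frac{V{\left(-37 \right)}}{72788} = \frac{259588}{\left(476 \left(-321\right) + 223587\right) \left(-227917 + 62309\right)} + \frac{-13 + 5 \left(-37\right)}{72788} = \frac{259588}{\left(-152796 + 223587\right) \left(-165608\right)} + \left(-13 - 185\right) \frac{1}{72788} = \frac{259588}{70791 \left(-165608\right)} - \frac{99}{36394} = \frac{259588}{-11723555928} - \frac{99}{36394} = 259588 \left(- \frac{1}{11723555928}\right) - \frac{99}{36394} = - \frac{73}{3296838} - \frac{99}{36394} = - \frac{82260931}{29996280543}$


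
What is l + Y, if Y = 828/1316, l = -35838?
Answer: -11790495/329 ≈ -35837.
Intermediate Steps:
Y = 207/329 (Y = 828*(1/1316) = 207/329 ≈ 0.62918)
l + Y = -35838 + 207/329 = -11790495/329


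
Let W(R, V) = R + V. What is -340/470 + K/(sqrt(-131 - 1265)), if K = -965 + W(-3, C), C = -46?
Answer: -34/47 + 507*I*sqrt(349)/349 ≈ -0.7234 + 27.139*I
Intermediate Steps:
K = -1014 (K = -965 + (-3 - 46) = -965 - 49 = -1014)
-340/470 + K/(sqrt(-131 - 1265)) = -340/470 - 1014/sqrt(-131 - 1265) = -340*1/470 - 1014*(-I*sqrt(349)/698) = -34/47 - 1014*(-I*sqrt(349)/698) = -34/47 - (-507)*I*sqrt(349)/349 = -34/47 + 507*I*sqrt(349)/349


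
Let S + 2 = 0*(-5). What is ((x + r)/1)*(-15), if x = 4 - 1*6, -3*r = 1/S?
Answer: 55/2 ≈ 27.500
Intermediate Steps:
S = -2 (S = -2 + 0*(-5) = -2 + 0 = -2)
r = ⅙ (r = -⅓/(-2) = -⅓*(-½) = ⅙ ≈ 0.16667)
x = -2 (x = 4 - 6 = -2)
((x + r)/1)*(-15) = ((-2 + ⅙)/1)*(-15) = -11/6*1*(-15) = -11/6*(-15) = 55/2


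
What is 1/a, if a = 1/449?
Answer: 449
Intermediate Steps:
a = 1/449 ≈ 0.0022272
1/a = 1/(1/449) = 449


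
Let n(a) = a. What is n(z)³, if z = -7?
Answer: -343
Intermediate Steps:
n(z)³ = (-7)³ = -343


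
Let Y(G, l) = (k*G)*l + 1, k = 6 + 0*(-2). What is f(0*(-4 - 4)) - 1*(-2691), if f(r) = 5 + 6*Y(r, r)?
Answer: 2702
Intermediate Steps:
k = 6 (k = 6 + 0 = 6)
Y(G, l) = 1 + 6*G*l (Y(G, l) = (6*G)*l + 1 = 6*G*l + 1 = 1 + 6*G*l)
f(r) = 11 + 36*r**2 (f(r) = 5 + 6*(1 + 6*r*r) = 5 + 6*(1 + 6*r**2) = 5 + (6 + 36*r**2) = 11 + 36*r**2)
f(0*(-4 - 4)) - 1*(-2691) = (11 + 36*(0*(-4 - 4))**2) - 1*(-2691) = (11 + 36*(0*(-8))**2) + 2691 = (11 + 36*0**2) + 2691 = (11 + 36*0) + 2691 = (11 + 0) + 2691 = 11 + 2691 = 2702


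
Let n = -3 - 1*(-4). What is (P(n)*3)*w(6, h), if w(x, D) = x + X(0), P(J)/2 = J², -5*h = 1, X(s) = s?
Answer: 36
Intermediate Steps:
n = 1 (n = -3 + 4 = 1)
h = -⅕ (h = -⅕*1 = -⅕ ≈ -0.20000)
P(J) = 2*J²
w(x, D) = x (w(x, D) = x + 0 = x)
(P(n)*3)*w(6, h) = ((2*1²)*3)*6 = ((2*1)*3)*6 = (2*3)*6 = 6*6 = 36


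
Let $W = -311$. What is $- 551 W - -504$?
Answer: $171865$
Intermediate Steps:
$- 551 W - -504 = \left(-551\right) \left(-311\right) - -504 = 171361 + 504 = 171865$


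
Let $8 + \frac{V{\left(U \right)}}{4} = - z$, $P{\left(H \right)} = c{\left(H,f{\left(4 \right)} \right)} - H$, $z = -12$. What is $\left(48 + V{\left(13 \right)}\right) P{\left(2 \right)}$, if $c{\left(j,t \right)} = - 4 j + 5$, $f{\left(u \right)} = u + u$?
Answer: $-320$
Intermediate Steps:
$f{\left(u \right)} = 2 u$
$c{\left(j,t \right)} = 5 - 4 j$
$P{\left(H \right)} = 5 - 5 H$ ($P{\left(H \right)} = \left(5 - 4 H\right) - H = 5 - 5 H$)
$V{\left(U \right)} = 16$ ($V{\left(U \right)} = -32 + 4 \left(\left(-1\right) \left(-12\right)\right) = -32 + 4 \cdot 12 = -32 + 48 = 16$)
$\left(48 + V{\left(13 \right)}\right) P{\left(2 \right)} = \left(48 + 16\right) \left(5 - 10\right) = 64 \left(5 - 10\right) = 64 \left(-5\right) = -320$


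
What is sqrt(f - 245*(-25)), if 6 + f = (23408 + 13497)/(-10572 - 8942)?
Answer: sqrt(19251006274)/1774 ≈ 78.212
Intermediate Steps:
f = -13999/1774 (f = -6 + (23408 + 13497)/(-10572 - 8942) = -6 + 36905/(-19514) = -6 + 36905*(-1/19514) = -6 - 3355/1774 = -13999/1774 ≈ -7.8912)
sqrt(f - 245*(-25)) = sqrt(-13999/1774 - 245*(-25)) = sqrt(-13999/1774 + 6125) = sqrt(10851751/1774) = sqrt(19251006274)/1774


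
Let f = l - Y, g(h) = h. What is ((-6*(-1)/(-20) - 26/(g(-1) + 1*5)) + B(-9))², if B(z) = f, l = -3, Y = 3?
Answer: 4096/25 ≈ 163.84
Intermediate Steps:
f = -6 (f = -3 - 1*3 = -3 - 3 = -6)
B(z) = -6
((-6*(-1)/(-20) - 26/(g(-1) + 1*5)) + B(-9))² = ((-6*(-1)/(-20) - 26/(-1 + 1*5)) - 6)² = ((6*(-1/20) - 26/(-1 + 5)) - 6)² = ((-3/10 - 26/4) - 6)² = ((-3/10 - 26*¼) - 6)² = ((-3/10 - 13/2) - 6)² = (-34/5 - 6)² = (-64/5)² = 4096/25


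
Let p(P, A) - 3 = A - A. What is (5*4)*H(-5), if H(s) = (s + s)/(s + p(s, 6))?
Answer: 100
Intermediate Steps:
p(P, A) = 3 (p(P, A) = 3 + (A - A) = 3 + 0 = 3)
H(s) = 2*s/(3 + s) (H(s) = (s + s)/(s + 3) = (2*s)/(3 + s) = 2*s/(3 + s))
(5*4)*H(-5) = (5*4)*(2*(-5)/(3 - 5)) = 20*(2*(-5)/(-2)) = 20*(2*(-5)*(-½)) = 20*5 = 100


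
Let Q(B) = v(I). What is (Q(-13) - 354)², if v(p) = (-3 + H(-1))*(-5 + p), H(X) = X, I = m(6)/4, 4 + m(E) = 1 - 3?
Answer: 107584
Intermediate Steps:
m(E) = -6 (m(E) = -4 + (1 - 3) = -4 - 2 = -6)
I = -3/2 (I = -6/4 = -6*¼ = -3/2 ≈ -1.5000)
v(p) = 20 - 4*p (v(p) = (-3 - 1)*(-5 + p) = -4*(-5 + p) = 20 - 4*p)
Q(B) = 26 (Q(B) = 20 - 4*(-3/2) = 20 + 6 = 26)
(Q(-13) - 354)² = (26 - 354)² = (-328)² = 107584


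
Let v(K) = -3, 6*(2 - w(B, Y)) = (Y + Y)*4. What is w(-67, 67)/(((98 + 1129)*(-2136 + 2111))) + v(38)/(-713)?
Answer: 462881/65613825 ≈ 0.0070546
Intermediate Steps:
w(B, Y) = 2 - 4*Y/3 (w(B, Y) = 2 - (Y + Y)*4/6 = 2 - 2*Y*4/6 = 2 - 4*Y/3)
w(-67, 67)/(((98 + 1129)*(-2136 + 2111))) + v(38)/(-713) = (2 - 4/3*67)/(((98 + 1129)*(-2136 + 2111))) - 3/(-713) = (2 - 268/3)/((1227*(-25))) - 3*(-1/713) = -262/3/(-30675) + 3/713 = -262/3*(-1/30675) + 3/713 = 262/92025 + 3/713 = 462881/65613825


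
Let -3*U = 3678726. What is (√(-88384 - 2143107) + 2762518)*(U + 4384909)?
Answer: 8725874443506 + 3158667*I*√2231491 ≈ 8.7259e+12 + 4.7185e+9*I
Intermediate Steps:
U = -1226242 (U = -⅓*3678726 = -1226242)
(√(-88384 - 2143107) + 2762518)*(U + 4384909) = (√(-88384 - 2143107) + 2762518)*(-1226242 + 4384909) = (√(-2231491) + 2762518)*3158667 = (I*√2231491 + 2762518)*3158667 = (2762518 + I*√2231491)*3158667 = 8725874443506 + 3158667*I*√2231491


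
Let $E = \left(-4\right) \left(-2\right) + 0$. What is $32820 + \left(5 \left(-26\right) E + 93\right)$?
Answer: $31873$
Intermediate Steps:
$E = 8$ ($E = 8 + 0 = 8$)
$32820 + \left(5 \left(-26\right) E + 93\right) = 32820 + \left(5 \left(-26\right) 8 + 93\right) = 32820 + \left(\left(-130\right) 8 + 93\right) = 32820 + \left(-1040 + 93\right) = 32820 - 947 = 31873$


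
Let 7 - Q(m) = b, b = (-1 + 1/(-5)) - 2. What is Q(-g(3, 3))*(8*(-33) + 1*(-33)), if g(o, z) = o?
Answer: -15147/5 ≈ -3029.4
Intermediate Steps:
b = -16/5 (b = (-1 - ⅕) - 2 = -6/5 - 2 = -16/5 ≈ -3.2000)
Q(m) = 51/5 (Q(m) = 7 - 1*(-16/5) = 7 + 16/5 = 51/5)
Q(-g(3, 3))*(8*(-33) + 1*(-33)) = 51*(8*(-33) + 1*(-33))/5 = 51*(-264 - 33)/5 = (51/5)*(-297) = -15147/5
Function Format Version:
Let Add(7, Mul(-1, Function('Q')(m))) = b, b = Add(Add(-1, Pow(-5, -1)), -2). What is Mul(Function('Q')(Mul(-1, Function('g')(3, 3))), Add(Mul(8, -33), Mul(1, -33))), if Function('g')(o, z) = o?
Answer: Rational(-15147, 5) ≈ -3029.4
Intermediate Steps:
b = Rational(-16, 5) (b = Add(Add(-1, Rational(-1, 5)), -2) = Add(Rational(-6, 5), -2) = Rational(-16, 5) ≈ -3.2000)
Function('Q')(m) = Rational(51, 5) (Function('Q')(m) = Add(7, Mul(-1, Rational(-16, 5))) = Add(7, Rational(16, 5)) = Rational(51, 5))
Mul(Function('Q')(Mul(-1, Function('g')(3, 3))), Add(Mul(8, -33), Mul(1, -33))) = Mul(Rational(51, 5), Add(Mul(8, -33), Mul(1, -33))) = Mul(Rational(51, 5), Add(-264, -33)) = Mul(Rational(51, 5), -297) = Rational(-15147, 5)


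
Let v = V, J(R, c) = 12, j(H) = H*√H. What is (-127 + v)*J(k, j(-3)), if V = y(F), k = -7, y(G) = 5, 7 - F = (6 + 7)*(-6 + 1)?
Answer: -1464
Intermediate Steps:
F = 72 (F = 7 - (6 + 7)*(-6 + 1) = 7 - 13*(-5) = 7 - 1*(-65) = 7 + 65 = 72)
V = 5
j(H) = H^(3/2)
v = 5
(-127 + v)*J(k, j(-3)) = (-127 + 5)*12 = -122*12 = -1464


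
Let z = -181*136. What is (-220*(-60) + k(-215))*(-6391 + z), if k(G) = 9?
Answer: -409571463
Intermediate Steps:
z = -24616
(-220*(-60) + k(-215))*(-6391 + z) = (-220*(-60) + 9)*(-6391 - 24616) = (13200 + 9)*(-31007) = 13209*(-31007) = -409571463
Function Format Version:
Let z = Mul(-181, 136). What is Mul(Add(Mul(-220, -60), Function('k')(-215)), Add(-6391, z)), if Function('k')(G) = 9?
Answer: -409571463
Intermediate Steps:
z = -24616
Mul(Add(Mul(-220, -60), Function('k')(-215)), Add(-6391, z)) = Mul(Add(Mul(-220, -60), 9), Add(-6391, -24616)) = Mul(Add(13200, 9), -31007) = Mul(13209, -31007) = -409571463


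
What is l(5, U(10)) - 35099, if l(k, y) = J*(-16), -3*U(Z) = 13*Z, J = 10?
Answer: -35259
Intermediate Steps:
U(Z) = -13*Z/3
l(k, y) = -160 (l(k, y) = 10*(-16) = -160)
l(5, U(10)) - 35099 = -160 - 35099 = -35259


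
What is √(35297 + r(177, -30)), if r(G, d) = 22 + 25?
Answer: 188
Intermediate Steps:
r(G, d) = 47
√(35297 + r(177, -30)) = √(35297 + 47) = √35344 = 188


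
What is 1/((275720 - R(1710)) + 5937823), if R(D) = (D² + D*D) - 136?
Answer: 1/365479 ≈ 2.7361e-6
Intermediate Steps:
R(D) = -136 + 2*D² (R(D) = (D² + D²) - 136 = 2*D² - 136 = -136 + 2*D²)
1/((275720 - R(1710)) + 5937823) = 1/((275720 - (-136 + 2*1710²)) + 5937823) = 1/((275720 - (-136 + 2*2924100)) + 5937823) = 1/((275720 - (-136 + 5848200)) + 5937823) = 1/((275720 - 1*5848064) + 5937823) = 1/((275720 - 5848064) + 5937823) = 1/(-5572344 + 5937823) = 1/365479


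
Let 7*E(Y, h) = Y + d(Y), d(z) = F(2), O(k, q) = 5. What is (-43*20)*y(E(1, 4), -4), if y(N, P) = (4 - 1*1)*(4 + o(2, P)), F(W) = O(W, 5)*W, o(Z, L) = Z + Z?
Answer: -20640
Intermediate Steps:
o(Z, L) = 2*Z
F(W) = 5*W
d(z) = 10 (d(z) = 5*2 = 10)
E(Y, h) = 10/7 + Y/7 (E(Y, h) = (Y + 10)/7 = (10 + Y)/7 = 10/7 + Y/7)
y(N, P) = 24 (y(N, P) = (4 - 1*1)*(4 + 2*2) = (4 - 1)*(4 + 4) = 3*8 = 24)
(-43*20)*y(E(1, 4), -4) = -43*20*24 = -860*24 = -20640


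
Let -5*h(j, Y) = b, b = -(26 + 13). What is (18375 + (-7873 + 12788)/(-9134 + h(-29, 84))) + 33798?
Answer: 2380681588/45631 ≈ 52172.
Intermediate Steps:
b = -39 (b = -1*39 = -39)
h(j, Y) = 39/5 (h(j, Y) = -1/5*(-39) = 39/5)
(18375 + (-7873 + 12788)/(-9134 + h(-29, 84))) + 33798 = (18375 + (-7873 + 12788)/(-9134 + 39/5)) + 33798 = (18375 + 4915/(-45631/5)) + 33798 = (18375 + 4915*(-5/45631)) + 33798 = (18375 - 24575/45631) + 33798 = 838445050/45631 + 33798 = 2380681588/45631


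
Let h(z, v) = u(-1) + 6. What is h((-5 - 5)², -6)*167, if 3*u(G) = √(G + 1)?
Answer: 1002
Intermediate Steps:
u(G) = √(1 + G)/3 (u(G) = √(G + 1)/3 = √(1 + G)/3)
h(z, v) = 6 (h(z, v) = √(1 - 1)/3 + 6 = √0/3 + 6 = (⅓)*0 + 6 = 0 + 6 = 6)
h((-5 - 5)², -6)*167 = 6*167 = 1002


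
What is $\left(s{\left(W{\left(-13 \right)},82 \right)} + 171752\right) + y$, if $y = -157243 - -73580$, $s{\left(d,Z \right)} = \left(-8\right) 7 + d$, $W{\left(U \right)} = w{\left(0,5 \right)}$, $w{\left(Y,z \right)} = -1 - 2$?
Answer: $88030$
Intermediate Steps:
$w{\left(Y,z \right)} = -3$
$W{\left(U \right)} = -3$
$s{\left(d,Z \right)} = -56 + d$
$y = -83663$ ($y = -157243 + 73580 = -83663$)
$\left(s{\left(W{\left(-13 \right)},82 \right)} + 171752\right) + y = \left(\left(-56 - 3\right) + 171752\right) - 83663 = \left(-59 + 171752\right) - 83663 = 171693 - 83663 = 88030$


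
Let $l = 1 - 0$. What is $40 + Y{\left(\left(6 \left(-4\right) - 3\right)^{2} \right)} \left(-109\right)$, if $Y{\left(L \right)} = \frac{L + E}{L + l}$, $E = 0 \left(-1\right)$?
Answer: $- \frac{50261}{730} \approx -68.851$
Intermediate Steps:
$E = 0$
$l = 1$ ($l = 1 + 0 = 1$)
$Y{\left(L \right)} = \frac{L}{1 + L}$ ($Y{\left(L \right)} = \frac{L + 0}{L + 1} = \frac{L}{1 + L}$)
$40 + Y{\left(\left(6 \left(-4\right) - 3\right)^{2} \right)} \left(-109\right) = 40 + \frac{\left(6 \left(-4\right) - 3\right)^{2}}{1 + \left(6 \left(-4\right) - 3\right)^{2}} \left(-109\right) = 40 + \frac{\left(-24 - 3\right)^{2}}{1 + \left(-24 - 3\right)^{2}} \left(-109\right) = 40 + \frac{\left(-27\right)^{2}}{1 + \left(-27\right)^{2}} \left(-109\right) = 40 + \frac{729}{1 + 729} \left(-109\right) = 40 + \frac{729}{730} \left(-109\right) = 40 - \frac{79461}{730} = - \frac{50261}{730}$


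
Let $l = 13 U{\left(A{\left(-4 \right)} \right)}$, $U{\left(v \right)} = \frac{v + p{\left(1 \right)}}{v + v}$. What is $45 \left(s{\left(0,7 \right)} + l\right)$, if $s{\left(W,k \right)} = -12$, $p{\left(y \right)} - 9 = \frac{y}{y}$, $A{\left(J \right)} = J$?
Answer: $- \frac{3915}{4} \approx -978.75$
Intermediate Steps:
$p{\left(y \right)} = 10$ ($p{\left(y \right)} = 9 + \frac{y}{y} = 9 + 1 = 10$)
$U{\left(v \right)} = \frac{10 + v}{2 v}$ ($U{\left(v \right)} = \frac{v + 10}{v + v} = \frac{10 + v}{2 v}$)
$l = - \frac{39}{4}$ ($l = 13 \frac{10 - 4}{2 \left(-4\right)} = 13 \cdot \frac{1}{2} \left(- \frac{1}{4}\right) 6 = 13 \left(- \frac{3}{4}\right) = - \frac{39}{4} \approx -9.75$)
$45 \left(s{\left(0,7 \right)} + l\right) = 45 \left(-12 - \frac{39}{4}\right) = 45 \left(- \frac{87}{4}\right) = - \frac{3915}{4}$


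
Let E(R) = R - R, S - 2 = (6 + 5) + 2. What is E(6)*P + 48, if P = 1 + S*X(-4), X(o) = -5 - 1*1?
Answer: 48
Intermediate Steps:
X(o) = -6 (X(o) = -5 - 1 = -6)
S = 15 (S = 2 + ((6 + 5) + 2) = 2 + (11 + 2) = 2 + 13 = 15)
E(R) = 0
P = -89 (P = 1 + 15*(-6) = 1 - 90 = -89)
E(6)*P + 48 = 0*(-89) + 48 = 0 + 48 = 48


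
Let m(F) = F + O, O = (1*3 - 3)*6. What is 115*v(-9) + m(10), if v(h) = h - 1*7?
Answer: -1830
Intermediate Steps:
O = 0 (O = (3 - 3)*6 = 0*6 = 0)
m(F) = F (m(F) = F + 0 = F)
v(h) = -7 + h (v(h) = h - 7 = -7 + h)
115*v(-9) + m(10) = 115*(-7 - 9) + 10 = 115*(-16) + 10 = -1840 + 10 = -1830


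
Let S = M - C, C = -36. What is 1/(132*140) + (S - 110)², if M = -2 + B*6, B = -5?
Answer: 207641281/18480 ≈ 11236.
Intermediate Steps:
M = -32 (M = -2 - 5*6 = -2 - 30 = -32)
S = 4 (S = -32 - 1*(-36) = -32 + 36 = 4)
1/(132*140) + (S - 110)² = 1/(132*140) + (4 - 110)² = 1/18480 + (-106)² = 1/18480 + 11236 = 207641281/18480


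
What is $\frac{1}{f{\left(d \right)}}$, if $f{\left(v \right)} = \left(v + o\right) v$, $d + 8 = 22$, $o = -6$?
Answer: $\frac{1}{112} \approx 0.0089286$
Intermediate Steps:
$d = 14$ ($d = -8 + 22 = 14$)
$f{\left(v \right)} = v \left(-6 + v\right)$ ($f{\left(v \right)} = \left(v - 6\right) v = \left(-6 + v\right) v = v \left(-6 + v\right)$)
$\frac{1}{f{\left(d \right)}} = \frac{1}{14 \left(-6 + 14\right)} = \frac{1}{14 \cdot 8} = \frac{1}{112}$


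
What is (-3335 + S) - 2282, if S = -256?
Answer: -5873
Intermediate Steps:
(-3335 + S) - 2282 = (-3335 - 256) - 2282 = -3591 - 2282 = -5873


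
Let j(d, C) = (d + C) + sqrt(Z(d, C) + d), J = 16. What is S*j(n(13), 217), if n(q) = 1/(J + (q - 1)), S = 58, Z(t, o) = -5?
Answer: 176233/14 + 29*I*sqrt(973)/7 ≈ 12588.0 + 129.23*I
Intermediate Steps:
n(q) = 1/(15 + q) (n(q) = 1/(16 + (q - 1)) = 1/(16 + (-1 + q)) = 1/(15 + q))
j(d, C) = C + d + sqrt(-5 + d) (j(d, C) = (d + C) + sqrt(-5 + d) = (C + d) + sqrt(-5 + d) = C + d + sqrt(-5 + d))
S*j(n(13), 217) = 58*(217 + 1/(15 + 13) + sqrt(-5 + 1/(15 + 13))) = 58*(217 + 1/28 + sqrt(-5 + 1/28)) = 58*(217 + 1/28 + sqrt(-139/28)) = 58*(217 + 1/28 + I*sqrt(973)/14) = 58*(6077/28 + I*sqrt(973)/14) = 176233/14 + 29*I*sqrt(973)/7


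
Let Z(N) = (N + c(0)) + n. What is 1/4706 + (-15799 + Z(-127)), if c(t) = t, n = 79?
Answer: -74575981/4706 ≈ -15847.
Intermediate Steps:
Z(N) = 79 + N (Z(N) = (N + 0) + 79 = N + 79 = 79 + N)
1/4706 + (-15799 + Z(-127)) = 1/4706 + (-15799 + (79 - 127)) = 1/4706 + (-15799 - 48) = 1/4706 - 15847 = -74575981/4706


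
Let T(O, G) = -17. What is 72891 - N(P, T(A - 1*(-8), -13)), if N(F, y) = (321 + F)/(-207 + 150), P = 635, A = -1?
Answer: 4155743/57 ≈ 72908.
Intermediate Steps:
N(F, y) = -107/19 - F/57 (N(F, y) = (321 + F)/(-57) = (321 + F)*(-1/57) = -107/19 - F/57)
72891 - N(P, T(A - 1*(-8), -13)) = 72891 - (-107/19 - 1/57*635) = 72891 - (-107/19 - 635/57) = 72891 - 1*(-956/57) = 72891 + 956/57 = 4155743/57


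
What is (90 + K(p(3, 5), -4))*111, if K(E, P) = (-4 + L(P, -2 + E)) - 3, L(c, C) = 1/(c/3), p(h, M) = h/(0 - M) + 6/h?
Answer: 36519/4 ≈ 9129.8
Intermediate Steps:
p(h, M) = 6/h - h/M (p(h, M) = h/((-M)) + 6/h = h*(-1/M) + 6/h = -h/M + 6/h = 6/h - h/M)
L(c, C) = 3/c (L(c, C) = 1/(c*(⅓)) = 1/(c/3) = 3/c)
K(E, P) = -7 + 3/P (K(E, P) = (-4 + 3/P) - 3 = -7 + 3/P)
(90 + K(p(3, 5), -4))*111 = (90 + (-7 + 3/(-4)))*111 = (90 + (-7 + 3*(-¼)))*111 = (90 + (-7 - ¾))*111 = (90 - 31/4)*111 = (329/4)*111 = 36519/4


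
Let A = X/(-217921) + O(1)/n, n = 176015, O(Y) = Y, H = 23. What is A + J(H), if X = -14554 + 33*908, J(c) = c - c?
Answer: -2712173229/38357364815 ≈ -0.070708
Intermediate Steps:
J(c) = 0
X = 15410 (X = -14554 + 29964 = 15410)
A = -2712173229/38357364815 (A = 15410/(-217921) + 1/176015 = 15410*(-1/217921) + 1*(1/176015) = -15410/217921 + 1/176015 = -2712173229/38357364815 ≈ -0.070708)
A + J(H) = -2712173229/38357364815 + 0 = -2712173229/38357364815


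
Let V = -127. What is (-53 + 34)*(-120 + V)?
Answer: 4693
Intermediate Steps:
(-53 + 34)*(-120 + V) = (-53 + 34)*(-120 - 127) = -19*(-247) = 4693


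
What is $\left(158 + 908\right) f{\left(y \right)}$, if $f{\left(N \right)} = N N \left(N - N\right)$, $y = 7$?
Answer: $0$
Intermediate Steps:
$f{\left(N \right)} = 0$ ($f{\left(N \right)} = N^{2} \cdot 0 = 0$)
$\left(158 + 908\right) f{\left(y \right)} = \left(158 + 908\right) 0 = 1066 \cdot 0 = 0$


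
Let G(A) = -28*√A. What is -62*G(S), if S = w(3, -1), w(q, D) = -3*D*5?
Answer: 1736*√15 ≈ 6723.5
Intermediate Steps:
w(q, D) = -15*D
S = 15 (S = -15*(-1) = 15)
-62*G(S) = -(-1736)*√15 = 1736*√15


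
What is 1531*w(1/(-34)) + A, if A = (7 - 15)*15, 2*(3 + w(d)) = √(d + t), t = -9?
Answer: -4713 + 1531*I*√10438/68 ≈ -4713.0 + 2300.3*I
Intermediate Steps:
w(d) = -3 + √(-9 + d)/2 (w(d) = -3 + √(d - 9)/2 = -3 + √(-9 + d)/2)
A = -120 (A = -8*15 = -120)
1531*w(1/(-34)) + A = 1531*(-3 + √(-9 + 1/(-34))/2) - 120 = 1531*(-3 + √(-9 - 1/34)/2) - 120 = 1531*(-3 + √(-307/34)/2) - 120 = 1531*(-3 + (I*√10438/34)/2) - 120 = 1531*(-3 + I*√10438/68) - 120 = (-4593 + 1531*I*√10438/68) - 120 = -4713 + 1531*I*√10438/68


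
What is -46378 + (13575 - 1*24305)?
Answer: -57108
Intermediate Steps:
-46378 + (13575 - 1*24305) = -46378 + (13575 - 24305) = -46378 - 10730 = -57108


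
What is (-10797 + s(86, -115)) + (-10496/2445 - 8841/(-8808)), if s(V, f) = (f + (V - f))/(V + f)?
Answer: -2248989999869/208177080 ≈ -10803.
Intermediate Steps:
s(V, f) = V/(V + f)
(-10797 + s(86, -115)) + (-10496/2445 - 8841/(-8808)) = (-10797 + 86/(86 - 115)) + (-10496/2445 - 8841/(-8808)) = (-10797 + 86/(-29)) + (-10496*1/2445 - 8841*(-1/8808)) = (-10797 + 86*(-1/29)) + (-10496/2445 + 2947/2936) = (-10797 - 86/29) - 23610841/7178520 = -313199/29 - 23610841/7178520 = -2248989999869/208177080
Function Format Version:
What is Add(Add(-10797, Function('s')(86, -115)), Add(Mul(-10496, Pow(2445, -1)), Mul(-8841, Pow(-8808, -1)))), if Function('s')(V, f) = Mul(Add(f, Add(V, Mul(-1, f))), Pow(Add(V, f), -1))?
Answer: Rational(-2248989999869, 208177080) ≈ -10803.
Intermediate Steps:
Function('s')(V, f) = Mul(V, Pow(Add(V, f), -1))
Add(Add(-10797, Function('s')(86, -115)), Add(Mul(-10496, Pow(2445, -1)), Mul(-8841, Pow(-8808, -1)))) = Add(Add(-10797, Mul(86, Pow(Add(86, -115), -1))), Add(Mul(-10496, Pow(2445, -1)), Mul(-8841, Pow(-8808, -1)))) = Add(Add(-10797, Mul(86, Pow(-29, -1))), Add(Mul(-10496, Rational(1, 2445)), Mul(-8841, Rational(-1, 8808)))) = Add(Add(-10797, Mul(86, Rational(-1, 29))), Add(Rational(-10496, 2445), Rational(2947, 2936))) = Add(Add(-10797, Rational(-86, 29)), Rational(-23610841, 7178520)) = Add(Rational(-313199, 29), Rational(-23610841, 7178520)) = Rational(-2248989999869, 208177080)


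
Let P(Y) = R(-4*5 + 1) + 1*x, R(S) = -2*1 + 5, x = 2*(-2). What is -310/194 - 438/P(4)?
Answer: 42331/97 ≈ 436.40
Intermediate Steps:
x = -4
R(S) = 3 (R(S) = -2 + 5 = 3)
P(Y) = -1 (P(Y) = 3 + 1*(-4) = 3 - 4 = -1)
-310/194 - 438/P(4) = -310/194 - 438/(-1) = -310*1/194 - 438*(-1) = -155/97 + 438 = 42331/97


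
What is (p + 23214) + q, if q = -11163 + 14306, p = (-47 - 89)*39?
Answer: 21053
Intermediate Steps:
p = -5304 (p = -136*39 = -5304)
q = 3143
(p + 23214) + q = (-5304 + 23214) + 3143 = 17910 + 3143 = 21053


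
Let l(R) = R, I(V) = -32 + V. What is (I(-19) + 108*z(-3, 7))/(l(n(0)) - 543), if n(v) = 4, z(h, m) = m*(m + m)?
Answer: -10533/539 ≈ -19.542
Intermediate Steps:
z(h, m) = 2*m**2 (z(h, m) = m*(2*m) = 2*m**2)
(I(-19) + 108*z(-3, 7))/(l(n(0)) - 543) = ((-32 - 19) + 108*(2*7**2))/(4 - 543) = (-51 + 108*(2*49))/(-539) = (-51 + 108*98)*(-1/539) = (-51 + 10584)*(-1/539) = 10533*(-1/539) = -10533/539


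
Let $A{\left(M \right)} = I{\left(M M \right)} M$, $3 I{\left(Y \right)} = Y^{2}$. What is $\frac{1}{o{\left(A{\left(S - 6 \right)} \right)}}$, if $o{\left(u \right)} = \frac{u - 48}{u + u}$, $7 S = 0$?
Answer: $\frac{108}{55} \approx 1.9636$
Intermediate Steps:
$I{\left(Y \right)} = \frac{Y^{2}}{3}$
$S = 0$ ($S = \frac{1}{7} \cdot 0 = 0$)
$A{\left(M \right)} = \frac{M^{5}}{3}$ ($A{\left(M \right)} = \frac{\left(M M\right)^{2}}{3} M = \frac{\left(M^{2}\right)^{2}}{3} M = \frac{M^{4}}{3} M = \frac{M^{5}}{3}$)
$o{\left(u \right)} = \frac{-48 + u}{2 u}$
$\frac{1}{o{\left(A{\left(S - 6 \right)} \right)}} = \frac{1}{\frac{1}{2} \frac{1}{\frac{1}{3} \left(0 - 6\right)^{5}} \left(-48 + \frac{\left(0 - 6\right)^{5}}{3}\right)} = \frac{1}{\frac{1}{2} \frac{1}{\frac{1}{3} \left(-6\right)^{5}} \left(-48 + \frac{\left(-6\right)^{5}}{3}\right)} = \frac{1}{\frac{1}{2} \frac{1}{\frac{1}{3} \left(-7776\right)} \left(-48 + \frac{1}{3} \left(-7776\right)\right)} = \frac{1}{\frac{1}{2} \frac{1}{-2592} \left(-48 - 2592\right)} = \frac{1}{\frac{1}{2} \left(- \frac{1}{2592}\right) \left(-2640\right)} = \frac{1}{\frac{55}{108}} = \frac{108}{55}$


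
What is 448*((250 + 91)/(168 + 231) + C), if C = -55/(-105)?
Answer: 35200/57 ≈ 617.54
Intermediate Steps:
C = 11/21 (C = -55*(-1/105) = 11/21 ≈ 0.52381)
448*((250 + 91)/(168 + 231) + C) = 448*((250 + 91)/(168 + 231) + 11/21) = 448*(341/399 + 11/21) = 448*(550/399) = 35200/57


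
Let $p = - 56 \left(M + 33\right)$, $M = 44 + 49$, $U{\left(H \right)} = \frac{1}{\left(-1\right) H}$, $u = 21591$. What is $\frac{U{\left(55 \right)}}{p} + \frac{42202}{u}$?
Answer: $\frac{606584213}{310334640} \approx 1.9546$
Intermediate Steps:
$U{\left(H \right)} = - \frac{1}{H}$
$M = 93$
$p = -7056$ ($p = - 56 \left(93 + 33\right) = \left(-56\right) 126 = -7056$)
$\frac{U{\left(55 \right)}}{p} + \frac{42202}{u} = \frac{\left(-1\right) \frac{1}{55}}{-7056} + \frac{42202}{21591} = \left(-1\right) \frac{1}{55} \left(- \frac{1}{7056}\right) + 42202 \cdot \frac{1}{21591} = \left(- \frac{1}{55}\right) \left(- \frac{1}{7056}\right) + \frac{42202}{21591} = \frac{1}{388080} + \frac{42202}{21591} = \frac{606584213}{310334640}$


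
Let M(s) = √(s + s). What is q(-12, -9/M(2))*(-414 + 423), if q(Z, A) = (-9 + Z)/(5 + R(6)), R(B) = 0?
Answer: -189/5 ≈ -37.800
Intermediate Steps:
M(s) = √2*√s (M(s) = √(2*s) = √2*√s)
q(Z, A) = -9/5 + Z/5 (q(Z, A) = (-9 + Z)/(5 + 0) = (-9 + Z)/5 = (-9 + Z)*(⅕) = -9/5 + Z/5)
q(-12, -9/M(2))*(-414 + 423) = (-9/5 + (⅕)*(-12))*(-414 + 423) = (-9/5 - 12/5)*9 = -21/5*9 = -189/5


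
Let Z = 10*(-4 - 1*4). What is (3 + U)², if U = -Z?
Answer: 6889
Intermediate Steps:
Z = -80 (Z = 10*(-4 - 4) = 10*(-8) = -80)
U = 80 (U = -1*(-80) = 80)
(3 + U)² = (3 + 80)² = 83² = 6889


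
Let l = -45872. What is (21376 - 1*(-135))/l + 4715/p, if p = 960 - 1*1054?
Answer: -2322431/45872 ≈ -50.629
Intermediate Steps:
p = -94 (p = 960 - 1054 = -94)
(21376 - 1*(-135))/l + 4715/p = (21376 - 1*(-135))/(-45872) + 4715/(-94) = (21376 + 135)*(-1/45872) + 4715*(-1/94) = 21511*(-1/45872) - 4715/94 = -21511/45872 - 4715/94 = -2322431/45872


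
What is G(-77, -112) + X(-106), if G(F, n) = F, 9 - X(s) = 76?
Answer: -144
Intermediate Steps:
X(s) = -67 (X(s) = 9 - 1*76 = 9 - 76 = -67)
G(-77, -112) + X(-106) = -77 - 67 = -144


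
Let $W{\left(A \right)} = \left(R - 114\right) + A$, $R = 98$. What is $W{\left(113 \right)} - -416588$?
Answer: $416685$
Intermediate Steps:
$W{\left(A \right)} = -16 + A$ ($W{\left(A \right)} = \left(98 - 114\right) + A = -16 + A$)
$W{\left(113 \right)} - -416588 = \left(-16 + 113\right) - -416588 = 97 + 416588 = 416685$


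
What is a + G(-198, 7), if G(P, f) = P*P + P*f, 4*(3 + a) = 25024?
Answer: 44071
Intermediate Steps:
a = 6253 (a = -3 + (¼)*25024 = -3 + 6256 = 6253)
G(P, f) = P² + P*f
a + G(-198, 7) = 6253 - 198*(-198 + 7) = 6253 - 198*(-191) = 6253 + 37818 = 44071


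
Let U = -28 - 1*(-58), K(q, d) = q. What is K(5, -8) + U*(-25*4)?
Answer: -2995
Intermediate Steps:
U = 30 (U = -28 + 58 = 30)
K(5, -8) + U*(-25*4) = 5 + 30*(-25*4) = 5 + 30*(-100) = 5 - 3000 = -2995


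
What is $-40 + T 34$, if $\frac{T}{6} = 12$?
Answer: $2408$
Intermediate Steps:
$T = 72$ ($T = 6 \cdot 12 = 72$)
$-40 + T 34 = -40 + 72 \cdot 34 = -40 + 2448 = 2408$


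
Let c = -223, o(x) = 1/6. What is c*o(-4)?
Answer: -223/6 ≈ -37.167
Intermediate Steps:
o(x) = ⅙
c*o(-4) = -223*⅙ = -223/6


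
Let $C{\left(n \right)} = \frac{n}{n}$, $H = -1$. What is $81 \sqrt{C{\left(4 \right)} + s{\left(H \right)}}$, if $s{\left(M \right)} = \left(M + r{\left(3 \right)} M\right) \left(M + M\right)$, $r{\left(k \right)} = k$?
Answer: $243$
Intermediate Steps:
$s{\left(M \right)} = 8 M^{2}$ ($s{\left(M \right)} = \left(M + 3 M\right) \left(M + M\right) = 4 M 2 M = 8 M^{2}$)
$C{\left(n \right)} = 1$
$81 \sqrt{C{\left(4 \right)} + s{\left(H \right)}} = 81 \sqrt{1 + 8 \left(-1\right)^{2}} = 81 \sqrt{1 + 8 \cdot 1} = 81 \sqrt{1 + 8} = 81 \sqrt{9} = 81 \cdot 3 = 243$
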